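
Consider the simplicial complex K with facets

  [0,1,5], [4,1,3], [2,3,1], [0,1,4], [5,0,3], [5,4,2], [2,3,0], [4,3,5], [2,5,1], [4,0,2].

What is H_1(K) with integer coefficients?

H_1 ≅ Z_2.

Take the total order 0 < 1 < 2 < 3 < 4 < 5 on the vertex set. Then K (dimension 2) consists of the simplices:

  0-simplices (6): [0], [1], [2], [3], [4], [5]
  1-simplices (15): [0,1], [0,2], [0,3], [0,4], [0,5], [1,2], [1,3], [1,4], [1,5], [2,3], [2,4], [2,5], [3,4], [3,5], [4,5]
  2-simplices (10): [0,1,4], [0,1,5], [0,2,3], [0,2,4], [0,3,5], [1,2,3], [1,2,5], [1,3,4], [2,4,5], [3,4,5]

Hence C_0 ≅ Z^6, C_1 ≅ Z^15, C_2 ≅ Z^10.

∂_1: C_1 → C_0 maps an edge to its endpoints' difference, ∂[p,q] = q − p. For instance
  ∂[4,5] = [5] − [4].
As a 6×15 matrix over Z this has rank 5, with invariant factors (1,1,1,1,1).

∂_2: C_2 → C_1 sends each 2-simplex [p,q,r] to [q,r] − [p,r] + [p,q]. For instance
  ∂[0,2,3] = [2,3] − [0,3] + [0,2],
  ∂[1,3,4] = [3,4] − [1,4] + [1,3].
This gives a 15×10 integer matrix of rank 10; reducing to Smith normal form yields diagonal entries (1,1,1,1,1,1,1,1,1,2).

Computing H_k = (kernel of ∂_k) / (image of ∂_{k+1}):

  H_1: rank ker ∂_1 − rank ∂_2 = (15 − 5) − 10 = 0, and ∂_2 has invariant factor 2 > 1, so H_1 ≅ Z_2.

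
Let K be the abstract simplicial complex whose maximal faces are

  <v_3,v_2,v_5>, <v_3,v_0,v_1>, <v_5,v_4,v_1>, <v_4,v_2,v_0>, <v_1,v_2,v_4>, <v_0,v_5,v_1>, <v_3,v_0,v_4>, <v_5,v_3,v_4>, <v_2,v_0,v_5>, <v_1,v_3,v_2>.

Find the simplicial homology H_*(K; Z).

Take the total order v_0 < v_1 < v_2 < v_3 < v_4 < v_5 on the vertex set. Then K (dimension 2) consists of the simplices:

  0-simplices (6): [v_0], [v_1], [v_2], [v_3], [v_4], [v_5]
  1-simplices (15): (15 of them)
  2-simplices (10): [v_0,v_1,v_3], [v_0,v_1,v_5], [v_0,v_2,v_4], [v_0,v_2,v_5], [v_0,v_3,v_4], [v_1,v_2,v_3], [v_1,v_2,v_4], [v_1,v_4,v_5], [v_2,v_3,v_5], [v_3,v_4,v_5]

so the chain groups are C_0 ≅ Z^6, C_1 ≅ Z^15, C_2 ≅ Z^10.

Boundary ∂_1: C_1 → C_0 maps an edge to its endpoints' difference, ∂[p,q] = q − p. For instance
  ∂[v_1,v_4] = [v_4] − [v_1].
The resulting 6×15 matrix has rank 5, and its Smith normal form has invariant factors (1,1,1,1,1).

Boundary ∂_2: C_2 → C_1 acts by ∂[p,q,r] = [q,r] − [p,r] + [p,q]. For instance
  ∂[v_2,v_3,v_5] = [v_3,v_5] − [v_2,v_5] + [v_2,v_3],
  ∂[v_0,v_1,v_3] = [v_1,v_3] − [v_0,v_3] + [v_0,v_1].
This gives a 15×10 integer matrix of rank 10; reducing to Smith normal form yields diagonal entries (1,1,1,1,1,1,1,1,1,2).

From H_k ≅ ker(∂_k) / im(∂_{k+1}) we obtain:

  H_0: rank C_0 − rank ∂_1 = 6 − 5 = 1, and the invariant factors of ∂_1 are all 1, so H_0 = Z.
  H_1: rank ker ∂_1 − rank ∂_2 = (15 − 5) − 10 = 0, and ∂_2 has invariant factor 2 > 1, so H_1 = Z/2.
  H_2: rank ker ∂_2 − rank ∂_3 = (10 − 10) − 0 = 0, and there is no ∂_3, so H_2 = 0.

As a check, the Euler characteristic is 6 − 15 + 10 = 1, which agrees with 1 − 0 + 0 = 1.
(K is a triangulation of the real projective plane RP^2.)

H_0 ≅ Z,  H_1 ≅ Z/2,  H_2 = 0.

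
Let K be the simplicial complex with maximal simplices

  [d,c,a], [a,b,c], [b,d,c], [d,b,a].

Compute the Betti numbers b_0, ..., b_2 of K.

b_0 = 1, b_1 = 0, b_2 = 1.

Order the vertices as a < b < c < d. Listing each simplex with vertices in this order, K has dimension 2 with simplices:

  0-simplices (4): a, b, c, d
  1-simplices (6): ab, ac, ad, bc, bd, cd
  2-simplices (4): abc, abd, acd, bcd

so the chain groups are C_0 ≅ Z^4, C_1 ≅ Z^6, C_2 ≅ Z^4.

∂_1: C_1 → C_0 is given by ∂[p,q] = [q] − [p].
As a 4×6 matrix over Z this has rank 3, with invariant factors (1,1,1).

Boundary ∂_2: C_2 → C_1 maps a triangle to the signed sum of its edges. For instance
  ∂abd = bd − ad + ab,
  ∂bcd = cd − bd + bc.
This gives a 6×4 integer matrix of rank 3; reducing to Smith normal form yields diagonal entries (1,1,1).

From H_k ≅ ker(∂_k) / im(∂_{k+1}) we obtain:

  H_0: rank C_0 − rank ∂_1 = 4 − 3 = 1, and the invariant factors of ∂_1 are all 1, so H_0 = Z.
  H_1: rank ker ∂_1 − rank ∂_2 = (6 − 3) − 3 = 0, and the invariant factors of ∂_2 are all 1, so H_1 = 0.
  H_2: rank ker ∂_2 − rank ∂_3 = (4 − 3) − 0 = 1, and there is no ∂_3, so H_2 = Z.

(K is a triangulation of the 2-sphere S^2.)

Hence the Betti numbers are b_0 = 1, b_1 = 0, b_2 = 1.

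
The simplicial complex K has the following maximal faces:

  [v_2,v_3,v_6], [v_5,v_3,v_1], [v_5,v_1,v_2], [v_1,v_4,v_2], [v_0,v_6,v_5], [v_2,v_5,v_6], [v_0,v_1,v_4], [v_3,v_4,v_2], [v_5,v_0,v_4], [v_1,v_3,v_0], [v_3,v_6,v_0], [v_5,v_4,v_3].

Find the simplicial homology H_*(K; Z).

Take the total order v_0 < v_1 < v_2 < v_3 < v_4 < v_5 < v_6 on the vertex set. Then K (dimension 2) consists of the simplices:

  0-simplices (7): [v_0], [v_1], [v_2], [v_3], [v_4], [v_5], [v_6]
  1-simplices (18): (18 of them)
  2-simplices (12): (12 of them)

giving chain groups C_0 ≅ Z^7, C_1 ≅ Z^18, C_2 ≅ Z^12.

The boundary map ∂_1: C_1 → C_0 sends each edge [p,q] (with p < q) to q − p.
This gives a 7×18 integer matrix of rank 6; reducing to Smith normal form yields diagonal entries (1,1,1,1,1,1).

The boundary map ∂_2: C_2 → C_1 maps a triangle to the signed sum of its edges. For instance
  ∂[v_0,v_4,v_5] = [v_4,v_5] − [v_0,v_5] + [v_0,v_4],
  ∂[v_2,v_3,v_6] = [v_3,v_6] − [v_2,v_6] + [v_2,v_3].
This gives a 18×12 integer matrix of rank 12; reducing to Smith normal form yields diagonal entries (1,1,1,1,1,1,1,1,1,1,1,2).

Now H_k = ker ∂_k / im ∂_{k+1}, so:

  H_0: rank C_0 − rank ∂_1 = 7 − 6 = 1, and the invariant factors of ∂_1 are all 1, so H_0 ≅ Z.
  H_1: rank ker ∂_1 − rank ∂_2 = (18 − 6) − 12 = 0, and ∂_2 has invariant factor 2 > 1, so H_1 ≅ Z_2.
  H_2: rank ker ∂_2 − rank ∂_3 = (12 − 12) − 0 = 0, and there is no ∂_3, so H_2 ≅ 0.

As a check, the Euler characteristic is 7 − 18 + 12 = 1, which agrees with 1 − 0 + 0 = 1.

H_0 = Z,  H_1 = Z_2,  H_2 = 0.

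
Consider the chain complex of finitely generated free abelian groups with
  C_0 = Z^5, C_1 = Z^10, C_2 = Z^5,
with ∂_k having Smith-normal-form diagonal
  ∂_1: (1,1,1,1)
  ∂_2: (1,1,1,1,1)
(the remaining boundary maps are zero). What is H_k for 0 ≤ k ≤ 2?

H_0 ≅ Z,  H_1 ≅ Z,  H_2 = 0.

H_0: b_0 = 5 − 0 − 4 = 1; torsion from ∂_1 factors > 1: none. So H_0 ≅ Z.
H_1: b_1 = 10 − 4 − 5 = 1; torsion from ∂_2 factors > 1: none. So H_1 ≅ Z.
H_2: b_2 = 5 − 5 − 0 = 0; torsion from ∂_3 factors > 1: none. So H_2 ≅ 0.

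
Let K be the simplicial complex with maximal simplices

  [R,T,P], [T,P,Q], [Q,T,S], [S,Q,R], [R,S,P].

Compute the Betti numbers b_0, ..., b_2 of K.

K has 5 vertices, 10 edges, 5 triangles.
rank ∂_0 = 0, rank ∂_1 = 4 ⇒ b_0 = 5 − 0 − 4 = 1; all invariant factors of ∂_1 are 1 so no torsion. So H_0 = Z.
rank ∂_1 = 4, rank ∂_2 = 5 ⇒ b_1 = 10 − 4 − 5 = 1; all invariant factors of ∂_2 are 1 so no torsion. So H_1 = Z.
rank ∂_2 = 5, rank ∂_3 = 0 ⇒ b_2 = 5 − 5 − 0 = 0. So H_2 = 0.

b_0 = 1, b_1 = 1, b_2 = 0.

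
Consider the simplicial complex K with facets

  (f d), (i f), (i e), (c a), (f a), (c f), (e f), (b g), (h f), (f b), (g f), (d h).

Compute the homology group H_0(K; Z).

H_0 ≅ Z.

K has 9 vertices, 12 edges.
rank ∂_0 = 0, rank ∂_1 = 8 ⇒ b_0 = 9 − 0 − 8 = 1; all invariant factors of ∂_1 are 1 so no torsion. So H_0 ≅ Z.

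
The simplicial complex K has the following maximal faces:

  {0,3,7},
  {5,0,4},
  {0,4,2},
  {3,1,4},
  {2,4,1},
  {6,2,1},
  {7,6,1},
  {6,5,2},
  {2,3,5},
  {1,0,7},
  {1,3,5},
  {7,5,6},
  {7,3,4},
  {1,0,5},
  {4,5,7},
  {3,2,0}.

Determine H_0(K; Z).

H_0 = Z.

K has 8 vertices, 24 edges, 16 triangles.
rank ∂_0 = 0, rank ∂_1 = 7 ⇒ b_0 = 8 − 0 − 7 = 1; all invariant factors of ∂_1 are 1 so no torsion. So H_0 = Z.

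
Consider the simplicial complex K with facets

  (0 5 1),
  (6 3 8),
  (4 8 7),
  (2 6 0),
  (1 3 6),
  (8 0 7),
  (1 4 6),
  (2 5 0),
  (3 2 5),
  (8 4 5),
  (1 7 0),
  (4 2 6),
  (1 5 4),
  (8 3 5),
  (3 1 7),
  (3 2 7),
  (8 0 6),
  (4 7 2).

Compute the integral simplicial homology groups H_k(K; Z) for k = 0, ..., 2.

K has 9 vertices, 27 edges, 18 triangles.
rank ∂_0 = 0, rank ∂_1 = 8 ⇒ b_0 = 9 − 0 − 8 = 1; all invariant factors of ∂_1 are 1 so no torsion. So H_0 ≅ Z.
rank ∂_1 = 8, rank ∂_2 = 17 ⇒ b_1 = 27 − 8 − 17 = 2; all invariant factors of ∂_2 are 1 so no torsion. So H_1 ≅ Z^2.
rank ∂_2 = 17, rank ∂_3 = 0 ⇒ b_2 = 18 − 17 − 0 = 1. So H_2 ≅ Z.

H_0 ≅ Z,  H_1 ≅ Z^2,  H_2 ≅ Z.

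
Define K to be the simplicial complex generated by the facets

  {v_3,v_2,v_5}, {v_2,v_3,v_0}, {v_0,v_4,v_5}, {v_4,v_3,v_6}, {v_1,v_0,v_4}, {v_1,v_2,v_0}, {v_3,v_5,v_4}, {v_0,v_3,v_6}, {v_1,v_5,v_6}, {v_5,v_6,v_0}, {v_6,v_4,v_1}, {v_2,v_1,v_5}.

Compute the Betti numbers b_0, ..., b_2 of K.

b_0 = 1, b_1 = 0, b_2 = 0.

Fix the vertex order v_0 < v_1 < v_2 < v_3 < v_4 < v_5 < v_6 and write every simplex with vertices in increasing order. Then dim K = 2 and the simplices of K are:

  0-simplices (7): [v_0], [v_1], [v_2], [v_3], [v_4], [v_5], [v_6]
  1-simplices (18): (18 of them)
  2-simplices (12): (12 of them)

giving chain groups C_0 ≅ Z^7, C_1 ≅ Z^18, C_2 ≅ Z^12.

Boundary ∂_1: C_1 → C_0 maps an edge to its endpoints' difference, ∂[p,q] = q − p.
The resulting 7×18 matrix has rank 6, and its Smith normal form has invariant factors (1,1,1,1,1,1).

∂_2: C_2 → C_1 sends each 2-simplex [p,q,r] to [q,r] − [p,r] + [p,q]. For instance
  ∂[v_1,v_2,v_5] = [v_2,v_5] − [v_1,v_5] + [v_1,v_2],
  ∂[v_1,v_4,v_6] = [v_4,v_6] − [v_1,v_6] + [v_1,v_4].
The resulting 18×12 matrix has rank 12, and its Smith normal form has invariant factors (1,1,1,1,1,1,1,1,1,1,1,2).

Computing H_k = (kernel of ∂_k) / (image of ∂_{k+1}):

  H_0: rank C_0 − rank ∂_1 = 7 − 6 = 1, and the invariant factors of ∂_1 are all 1, so H_0 = Z.
  H_1: rank ker ∂_1 − rank ∂_2 = (18 − 6) − 12 = 0, and ∂_2 has invariant factor 2 > 1, so H_1 = Z/2.
  H_2: rank ker ∂_2 − rank ∂_3 = (12 − 12) − 0 = 0, and there is no ∂_3, so H_2 = 0.

(K is a triangulation of the real projective plane RP^2.)

Hence the Betti numbers are b_0 = 1, b_1 = 0, b_2 = 0.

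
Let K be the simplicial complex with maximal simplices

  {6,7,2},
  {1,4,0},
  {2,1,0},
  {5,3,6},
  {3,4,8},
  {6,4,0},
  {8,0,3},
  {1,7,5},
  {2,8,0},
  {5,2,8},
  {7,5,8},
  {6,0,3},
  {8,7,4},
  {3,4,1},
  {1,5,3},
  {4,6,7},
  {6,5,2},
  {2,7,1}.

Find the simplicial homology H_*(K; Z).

H_0 ≅ Z,  H_1 ≅ Z ⊕ Z/2Z,  H_2 = 0.

Fix the vertex order 0 < 1 < 2 < 3 < 4 < 5 < 6 < 7 < 8 and write every simplex with vertices in increasing order. Then dim K = 2 and the simplices of K are:

  0-simplices (9): [0], [1], [2], [3], [4], [5], [6], [7], [8]
  1-simplices (27): (27 of them)
  2-simplices (18): [0,1,2], [0,1,4], [0,2,8], [0,3,6], [0,3,8], [0,4,6], [1,2,7], [1,3,4], [1,3,5], [1,5,7], [2,5,6], [2,5,8], [2,6,7], [3,4,8], [3,5,6], [4,6,7], [4,7,8], [5,7,8]

giving chain groups C_0 ≅ Z^9, C_1 ≅ Z^27, C_2 ≅ Z^18.

Boundary ∂_1: C_1 → C_0 maps an edge to its endpoints' difference, ∂[p,q] = q − p. For instance
  ∂[5,6] = [6] − [5].
As a 9×27 matrix over Z this has rank 8, with invariant factors (1,1,1,1,1,1,1,1).

Boundary ∂_2: C_2 → C_1 acts by ∂[p,q,r] = [q,r] − [p,r] + [p,q]. For instance
  ∂[0,4,6] = [4,6] − [0,6] + [0,4],
  ∂[0,3,6] = [3,6] − [0,6] + [0,3].
The resulting 27×18 matrix has rank 18, and its Smith normal form has invariant factors (1,1,1,1,1,1,1,1,1,1,1,1,1,1,1,1,1,2).

Computing H_k = (kernel of ∂_k) / (image of ∂_{k+1}):

  H_0: rank C_0 − rank ∂_1 = 9 − 8 = 1, and the invariant factors of ∂_1 are all 1, so H_0 = Z.
  H_1: rank ker ∂_1 − rank ∂_2 = (27 − 8) − 18 = 1, and ∂_2 has invariant factor 2 > 1, so H_1 = Z ⊕ Z/2Z.
  H_2: rank ker ∂_2 − rank ∂_3 = (18 − 18) − 0 = 0, and there is no ∂_3, so H_2 = 0.

As a check, the Euler characteristic is 9 − 27 + 18 = 0, which agrees with 1 − 1 + 0 = 0.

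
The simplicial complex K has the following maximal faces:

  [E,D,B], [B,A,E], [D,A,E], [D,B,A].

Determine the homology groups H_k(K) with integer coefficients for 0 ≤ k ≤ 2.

Fix the vertex order A < B < D < E and write every simplex with vertices in increasing order. Then dim K = 2 and the simplices of K are:

  0-simplices (4): A, B, D, E
  1-simplices (6): AB, AD, AE, BD, BE, DE
  2-simplices (4): ABD, ABE, ADE, BDE

so the chain groups are C_0 ≅ Z^4, C_1 ≅ Z^6, C_2 ≅ Z^4.

∂_1: C_1 → C_0 maps an edge to its endpoints' difference, ∂[p,q] = q − p. For instance
  ∂AD = D − A.
As a 4×6 matrix over Z this has rank 3, with invariant factors (1,1,1).

The boundary map ∂_2: C_2 → C_1 maps a triangle to the signed sum of its edges. For instance
  ∂ABD = BD − AD + AB,
  ∂ADE = DE − AE + AD.
As a 6×4 matrix over Z this has rank 3, with invariant factors (1,1,1).

Computing H_k = (kernel of ∂_k) / (image of ∂_{k+1}):

  H_0: rank C_0 − rank ∂_1 = 4 − 3 = 1, and the invariant factors of ∂_1 are all 1, so H_0 ≅ Z.
  H_1: rank ker ∂_1 − rank ∂_2 = (6 − 3) − 3 = 0, and the invariant factors of ∂_2 are all 1, so H_1 ≅ 0.
  H_2: rank ker ∂_2 − rank ∂_3 = (4 − 3) − 0 = 1, and there is no ∂_3, so H_2 ≅ Z.

H_0 = Z,  H_1 = 0,  H_2 = Z.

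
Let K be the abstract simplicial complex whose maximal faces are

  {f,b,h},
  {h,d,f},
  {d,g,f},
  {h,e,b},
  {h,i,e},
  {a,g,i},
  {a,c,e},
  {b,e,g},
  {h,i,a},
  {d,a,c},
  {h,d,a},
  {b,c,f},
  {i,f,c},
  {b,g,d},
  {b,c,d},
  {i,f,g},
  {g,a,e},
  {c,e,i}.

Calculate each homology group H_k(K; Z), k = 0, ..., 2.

H_0 ≅ Z,  H_1 ≅ Z ⊕ Z_2,  H_2 = 0.

Take the total order a < b < c < d < e < f < g < h < i on the vertex set. Then K (dimension 2) consists of the simplices:

  0-simplices (9): a, b, c, d, e, f, g, h, i
  1-simplices (27): ac, ad, ae, ag, ah, ai, bc, bd, be, bf, bg, bh, cd, ce, cf, ci, df, dg, dh, eg, eh, ei, fg, fh, fi, gi, hi
  2-simplices (18): acd, ace, adh, aeg, agi, ahi, bcd, bcf, bdg, beg, beh, bfh, cei, cfi, dfg, dfh, ehi, fgi

so the chain groups are C_0 ≅ Z^9, C_1 ≅ Z^27, C_2 ≅ Z^18.

The boundary map ∂_1: C_1 → C_0 maps an edge to its endpoints' difference, ∂[p,q] = q − p. For instance
  ∂ai = i − a.
As a 9×27 matrix over Z this has rank 8, with invariant factors (1,1,1,1,1,1,1,1).

The boundary map ∂_2: C_2 → C_1 acts by ∂[p,q,r] = [q,r] − [p,r] + [p,q]. For instance
  ∂cei = ei − ci + ce,
  ∂ahi = hi − ai + ah.
The 27×18 boundary matrix has rank 18 and Smith normal form diag(1,1,1,1,1,1,1,1,1,1,1,1,1,1,1,1,1,2).

From H_k ≅ ker(∂_k) / im(∂_{k+1}) we obtain:

  H_0: rank C_0 − rank ∂_1 = 9 − 8 = 1, and the invariant factors of ∂_1 are all 1, so H_0 = Z.
  H_1: rank ker ∂_1 − rank ∂_2 = (27 − 8) − 18 = 1, and ∂_2 has invariant factor 2 > 1, so H_1 = Z ⊕ Z_2.
  H_2: rank ker ∂_2 − rank ∂_3 = (18 − 18) − 0 = 0, and there is no ∂_3, so H_2 = 0.

(K is a triangulation of the Klein bottle.)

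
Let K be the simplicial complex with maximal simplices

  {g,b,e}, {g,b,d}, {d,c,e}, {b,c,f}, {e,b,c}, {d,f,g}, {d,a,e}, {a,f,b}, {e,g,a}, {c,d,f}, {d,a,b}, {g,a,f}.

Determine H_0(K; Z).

Order the vertices as a < b < c < d < e < f < g. Listing each simplex with vertices in this order, K has dimension 2 with simplices:

  0-simplices (7): a, b, c, d, e, f, g
  1-simplices (18): ab, ad, ae, af, ag, bc, bd, be, bf, bg, cd, ce, cf, de, df, dg, eg, fg
  2-simplices (12): abd, abf, ade, aeg, afg, bce, bcf, bdg, beg, cde, cdf, dfg

so the chain groups are C_0 ≅ Z^7, C_1 ≅ Z^18, C_2 ≅ Z^12.

The boundary map ∂_1: C_1 → C_0 maps an edge to its endpoints' difference, ∂[p,q] = q − p.
This gives a 7×18 integer matrix of rank 6; reducing to Smith normal form yields diagonal entries (1,1,1,1,1,1).

Boundary ∂_2: C_2 → C_1 acts by ∂[p,q,r] = [q,r] − [p,r] + [p,q]. For instance
  ∂cde = de − ce + cd,
  ∂abf = bf − af + ab.
The 18×12 boundary matrix has rank 12 and Smith normal form diag(1,1,1,1,1,1,1,1,1,1,1,2).

Reading off H_k = ker ∂_k / im ∂_{k+1}:

  H_0: rank C_0 − rank ∂_1 = 7 − 6 = 1, and the invariant factors of ∂_1 are all 1, so H_0 = Z.

(K is a triangulation of the real projective plane RP^2.)

H_0 = Z.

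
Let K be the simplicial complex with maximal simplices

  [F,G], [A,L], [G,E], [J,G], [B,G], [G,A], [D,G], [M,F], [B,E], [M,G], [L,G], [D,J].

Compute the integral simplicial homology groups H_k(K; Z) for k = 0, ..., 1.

Order the vertices as A < B < D < E < F < G < J < L < M. Listing each simplex with vertices in this order, K has dimension 1 with simplices:

  0-simplices (9): A, B, D, E, F, G, J, L, M
  1-simplices (12): AG, AL, BE, BG, DG, DJ, EG, FG, FM, GJ, GL, GM

so the chain groups are C_0 ≅ Z^9, C_1 ≅ Z^12.

∂_1: C_1 → C_0 is given by ∂[p,q] = [q] − [p]. For instance
  ∂EG = G − E.
The resulting 9×12 matrix has rank 8, and its Smith normal form has invariant factors (1,1,1,1,1,1,1,1).

Computing H_k = (kernel of ∂_k) / (image of ∂_{k+1}):

  H_0: rank C_0 − rank ∂_1 = 9 − 8 = 1, and the invariant factors of ∂_1 are all 1, so H_0 = Z.
  H_1: rank ker ∂_1 − rank ∂_2 = (12 − 8) − 0 = 4, and there is no ∂_2, so H_1 = Z^4.

H_0 ≅ Z,  H_1 ≅ Z^4.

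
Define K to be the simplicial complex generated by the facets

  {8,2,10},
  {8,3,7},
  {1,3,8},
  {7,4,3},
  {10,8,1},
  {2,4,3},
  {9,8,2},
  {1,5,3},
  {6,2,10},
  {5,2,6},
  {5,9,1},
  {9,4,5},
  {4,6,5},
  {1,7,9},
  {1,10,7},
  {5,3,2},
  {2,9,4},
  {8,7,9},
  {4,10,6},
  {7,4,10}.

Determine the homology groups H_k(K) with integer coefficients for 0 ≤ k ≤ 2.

Order the vertices as 1 < 2 < 3 < 4 < 5 < 6 < 7 < 8 < 9 < 10. Listing each simplex with vertices in this order, K has dimension 2 with simplices:

  0-simplices (10): [1], [2], [3], [4], [5], [6], [7], [8], [9], [10]
  1-simplices (30): (30 of them)
  2-simplices (20): (20 of them)

so the chain groups are C_0 ≅ Z^10, C_1 ≅ Z^30, C_2 ≅ Z^20.

The boundary map ∂_1: C_1 → C_0 sends each edge [p,q] (with p < q) to q − p. For instance
  ∂[3,8] = [8] − [3].
As a 10×30 matrix over Z this has rank 9, with invariant factors (1,1,1,1,1,1,1,1,1).

Boundary ∂_2: C_2 → C_1 maps a triangle to the signed sum of its edges. For instance
  ∂[4,6,10] = [6,10] − [4,10] + [4,6],
  ∂[1,8,10] = [8,10] − [1,10] + [1,8].
The 30×20 boundary matrix has rank 20 and Smith normal form diag(1,1,1,1,1,1,1,1,1,1,1,1,1,1,1,1,1,1,1,2).

Computing H_k = (kernel of ∂_k) / (image of ∂_{k+1}):

  H_0: rank C_0 − rank ∂_1 = 10 − 9 = 1, and the invariant factors of ∂_1 are all 1, so H_0 ≅ Z.
  H_1: rank ker ∂_1 − rank ∂_2 = (30 − 9) − 20 = 1, and ∂_2 has invariant factor 2 > 1, so H_1 ≅ Z ⊕ Z/2.
  H_2: rank ker ∂_2 − rank ∂_3 = (20 − 20) − 0 = 0, and there is no ∂_3, so H_2 ≅ 0.

H_0 ≅ Z,  H_1 ≅ Z ⊕ Z/2,  H_2 = 0.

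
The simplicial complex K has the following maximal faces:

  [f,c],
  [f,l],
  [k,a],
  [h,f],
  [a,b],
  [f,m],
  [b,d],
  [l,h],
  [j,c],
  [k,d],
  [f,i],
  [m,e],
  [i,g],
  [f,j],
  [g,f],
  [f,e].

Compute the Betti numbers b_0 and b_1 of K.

Fix the vertex order a < b < c < d < e < f < g < h < i < j < k < l < m and write every simplex with vertices in increasing order. Then dim K = 1 and the simplices of K are:

  0-simplices (13): a, b, c, d, e, f, g, h, i, j, k, l, m
  1-simplices (16): ab, ak, bd, cf, cj, dk, ef, em, fg, fh, fi, fj, fl, fm, gi, hl

giving chain groups C_0 ≅ Z^13, C_1 ≅ Z^16.

The boundary map ∂_1: C_1 → C_0 maps an edge to its endpoints' difference, ∂[p,q] = q − p.
The resulting 13×16 matrix has rank 11, and its Smith normal form has invariant factors (1,1,1,1,1,1,1,1,1,1,1).

Reading off H_k = ker ∂_k / im ∂_{k+1}:

  H_0: rank C_0 − rank ∂_1 = 13 − 11 = 2, and the invariant factors of ∂_1 are all 1, so H_0 = Z^2.
  H_1: rank ker ∂_1 − rank ∂_2 = (16 − 11) − 0 = 5, and there is no ∂_2, so H_1 = Z^5.

As a check, the Euler characteristic is 13 − 16 = -3, which agrees with 2 − 5 = -3.

Hence the Betti numbers are b_0 = 2, b_1 = 5.

b_0 = 2, b_1 = 5.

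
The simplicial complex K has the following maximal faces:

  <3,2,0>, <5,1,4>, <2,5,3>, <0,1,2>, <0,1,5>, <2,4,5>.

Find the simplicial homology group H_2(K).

Order the vertices as 0 < 1 < 2 < 3 < 4 < 5. Listing each simplex with vertices in this order, K has dimension 2 with simplices:

  0-simplices (6): [0], [1], [2], [3], [4], [5]
  1-simplices (12): [0,1], [0,2], [0,3], [0,5], [1,2], [1,4], [1,5], [2,3], [2,4], [2,5], [3,5], [4,5]
  2-simplices (6): [0,1,2], [0,1,5], [0,2,3], [1,4,5], [2,3,5], [2,4,5]

giving chain groups C_0 ≅ Z^6, C_1 ≅ Z^12, C_2 ≅ Z^6.

∂_1: C_1 → C_0 is given by ∂[p,q] = [q] − [p].
The resulting 6×12 matrix has rank 5, and its Smith normal form has invariant factors (1,1,1,1,1).

∂_2: C_2 → C_1 acts by ∂[p,q,r] = [q,r] − [p,r] + [p,q]. For instance
  ∂[1,4,5] = [4,5] − [1,5] + [1,4],
  ∂[0,1,2] = [1,2] − [0,2] + [0,1].
This gives a 12×6 integer matrix of rank 6; reducing to Smith normal form yields diagonal entries (1,1,1,1,1,1).

Now H_k = ker ∂_k / im ∂_{k+1}, so:

  H_2: rank ker ∂_2 − rank ∂_3 = (6 − 6) − 0 = 0, and there is no ∂_3, so H_2 ≅ 0.

H_2 = 0.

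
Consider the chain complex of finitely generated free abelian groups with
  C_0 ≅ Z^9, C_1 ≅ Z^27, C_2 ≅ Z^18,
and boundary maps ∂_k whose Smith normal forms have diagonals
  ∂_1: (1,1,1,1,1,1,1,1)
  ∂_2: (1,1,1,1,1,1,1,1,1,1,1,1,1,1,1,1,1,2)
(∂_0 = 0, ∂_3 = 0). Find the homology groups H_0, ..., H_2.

H_0: b_0 = 9 − 0 − 8 = 1; torsion from ∂_1 factors > 1: none. So H_0 = Z.
H_1: b_1 = 27 − 8 − 18 = 1; torsion from ∂_2 factors > 1: [2]. So H_1 = Z ⊕ Z_2.
H_2: b_2 = 18 − 18 − 0 = 0; torsion from ∂_3 factors > 1: none. So H_2 = 0.

H_0 = Z,  H_1 = Z ⊕ Z_2,  H_2 = 0.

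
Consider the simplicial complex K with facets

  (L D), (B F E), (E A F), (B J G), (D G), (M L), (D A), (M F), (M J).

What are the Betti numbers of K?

b_0 = 1, b_1 = 3, b_2 = 0.

We work with the vertex ordering A < B < D < E < F < G < J < L < M. The simplices of K, each written with vertices in increasing order, are:

  0-simplices (9): A, B, D, E, F, G, J, L, M
  1-simplices (14): AD, AE, AF, BE, BF, BG, BJ, DG, DL, EF, FM, GJ, JM, LM
  2-simplices (3): AEF, BEF, BGJ

Hence C_0 ≅ Z^9, C_1 ≅ Z^14, C_2 ≅ Z^3.

The boundary map ∂_1: C_1 → C_0 sends each edge [p,q] (with p < q) to q − p.
As a 9×14 matrix over Z this has rank 8, with invariant factors (1,1,1,1,1,1,1,1).

∂_2: C_2 → C_1 maps a triangle to the signed sum of its edges. For instance
  ∂BEF = EF − BF + BE,
  ∂AEF = EF − AF + AE.
The 14×3 boundary matrix has rank 3 and Smith normal form diag(1,1,1).

Reading off H_k = ker ∂_k / im ∂_{k+1}:

  H_0: rank C_0 − rank ∂_1 = 9 − 8 = 1, and the invariant factors of ∂_1 are all 1, so H_0 = Z.
  H_1: rank ker ∂_1 − rank ∂_2 = (14 − 8) − 3 = 3, and the invariant factors of ∂_2 are all 1, so H_1 = Z^3.
  H_2: rank ker ∂_2 − rank ∂_3 = (3 − 3) − 0 = 0, and there is no ∂_3, so H_2 = 0.

Hence the Betti numbers are b_0 = 1, b_1 = 3, b_2 = 0.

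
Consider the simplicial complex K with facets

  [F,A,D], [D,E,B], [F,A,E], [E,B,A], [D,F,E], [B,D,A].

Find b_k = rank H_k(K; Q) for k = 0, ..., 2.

We work with the vertex ordering A < B < D < E < F. The simplices of K, each written with vertices in increasing order, are:

  0-simplices (5): A, B, D, E, F
  1-simplices (9): AB, AD, AE, AF, BD, BE, DE, DF, EF
  2-simplices (6): ABD, ABE, ADF, AEF, BDE, DEF

Hence C_0 ≅ Z^5, C_1 ≅ Z^9, C_2 ≅ Z^6.

The boundary map ∂_1: C_1 → C_0 maps an edge to its endpoints' difference, ∂[p,q] = q − p.
The 5×9 boundary matrix has rank 4 and Smith normal form diag(1,1,1,1).

∂_2: C_2 → C_1 acts by ∂[p,q,r] = [q,r] − [p,r] + [p,q]. For instance
  ∂AEF = EF − AF + AE,
  ∂ABE = BE − AE + AB.
The 9×6 boundary matrix has rank 5 and Smith normal form diag(1,1,1,1,1).

From H_k ≅ ker(∂_k) / im(∂_{k+1}) we obtain:

  H_0: rank C_0 − rank ∂_1 = 5 − 4 = 1, and the invariant factors of ∂_1 are all 1, so H_0 ≅ Z.
  H_1: rank ker ∂_1 − rank ∂_2 = (9 − 4) − 5 = 0, and the invariant factors of ∂_2 are all 1, so H_1 ≅ 0.
  H_2: rank ker ∂_2 − rank ∂_3 = (6 − 5) − 0 = 1, and there is no ∂_3, so H_2 ≅ Z.

As a check, the Euler characteristic is 5 − 9 + 6 = 2, which agrees with 1 − 0 + 1 = 2.

Hence the Betti numbers are b_0 = 1, b_1 = 0, b_2 = 1.

b_0 = 1, b_1 = 0, b_2 = 1.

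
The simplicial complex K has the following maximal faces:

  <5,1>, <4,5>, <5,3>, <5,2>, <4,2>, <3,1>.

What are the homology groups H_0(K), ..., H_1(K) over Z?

Order the vertices as 1 < 2 < 3 < 4 < 5. Listing each simplex with vertices in this order, K has dimension 1 with simplices:

  0-simplices (5): [1], [2], [3], [4], [5]
  1-simplices (6): [1,3], [1,5], [2,4], [2,5], [3,5], [4,5]

giving chain groups C_0 ≅ Z^5, C_1 ≅ Z^6.

∂_1: C_1 → C_0 maps an edge to its endpoints' difference, ∂[p,q] = q − p. For instance
  ∂[1,5] = [5] − [1].
The resulting 5×6 matrix has rank 4, and its Smith normal form has invariant factors (1,1,1,1).

Now H_k = ker ∂_k / im ∂_{k+1}, so:

  H_0: rank C_0 − rank ∂_1 = 5 − 4 = 1, and the invariant factors of ∂_1 are all 1, so H_0 = Z.
  H_1: rank ker ∂_1 − rank ∂_2 = (6 − 4) − 0 = 2, and there is no ∂_2, so H_1 = Z^2.

As a check, the Euler characteristic is 5 − 6 = -1, which agrees with 1 − 2 = -1.

H_0 ≅ Z,  H_1 ≅ Z^2.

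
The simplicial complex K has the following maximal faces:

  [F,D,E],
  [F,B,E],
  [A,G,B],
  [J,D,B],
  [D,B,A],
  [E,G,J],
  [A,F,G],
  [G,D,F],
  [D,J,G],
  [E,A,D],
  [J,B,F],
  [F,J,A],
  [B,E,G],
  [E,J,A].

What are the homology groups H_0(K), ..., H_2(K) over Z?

Take the total order A < B < D < E < F < G < J on the vertex set. Then K (dimension 2) consists of the simplices:

  0-simplices (7): A, B, D, E, F, G, J
  1-simplices (21): AB, AD, AE, AF, AG, AJ, BD, BE, BF, BG, BJ, DE, DF, DG, DJ, EF, EG, EJ, FG, FJ, GJ
  2-simplices (14): ABD, ABG, ADE, AEJ, AFG, AFJ, BDJ, BEF, BEG, BFJ, DEF, DFG, DGJ, EGJ

Hence C_0 ≅ Z^7, C_1 ≅ Z^21, C_2 ≅ Z^14.

The boundary map ∂_1: C_1 → C_0 sends each edge [p,q] (with p < q) to q − p. For instance
  ∂AF = F − A.
The resulting 7×21 matrix has rank 6, and its Smith normal form has invariant factors (1,1,1,1,1,1).

Boundary ∂_2: C_2 → C_1 sends each 2-simplex [p,q,r] to [q,r] − [p,r] + [p,q]. For instance
  ∂AEJ = EJ − AJ + AE,
  ∂BEG = EG − BG + BE.
The 21×14 boundary matrix has rank 13 and Smith normal form diag(1,1,1,1,1,1,1,1,1,1,1,1,1).

Reading off H_k = ker ∂_k / im ∂_{k+1}:

  H_0: rank C_0 − rank ∂_1 = 7 − 6 = 1, and the invariant factors of ∂_1 are all 1, so H_0 ≅ Z.
  H_1: rank ker ∂_1 − rank ∂_2 = (21 − 6) − 13 = 2, and the invariant factors of ∂_2 are all 1, so H_1 ≅ Z^2.
  H_2: rank ker ∂_2 − rank ∂_3 = (14 − 13) − 0 = 1, and there is no ∂_3, so H_2 ≅ Z.

H_0 = Z,  H_1 = Z^2,  H_2 = Z.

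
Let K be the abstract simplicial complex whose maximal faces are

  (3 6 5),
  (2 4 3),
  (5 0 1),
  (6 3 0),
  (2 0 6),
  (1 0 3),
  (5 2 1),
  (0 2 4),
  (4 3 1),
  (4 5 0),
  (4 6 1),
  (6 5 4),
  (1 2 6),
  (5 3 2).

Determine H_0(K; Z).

We work with the vertex ordering 0 < 1 < 2 < 3 < 4 < 5 < 6. The simplices of K, each written with vertices in increasing order, are:

  0-simplices (7): [0], [1], [2], [3], [4], [5], [6]
  1-simplices (21): [0,1], [0,2], [0,3], [0,4], [0,5], [0,6], [1,2], [1,3], [1,4], [1,5], [1,6], [2,3], [2,4], [2,5], [2,6], [3,4], [3,5], [3,6], [4,5], [4,6], [5,6]
  2-simplices (14): [0,1,3], [0,1,5], [0,2,4], [0,2,6], [0,3,6], [0,4,5], [1,2,5], [1,2,6], [1,3,4], [1,4,6], [2,3,4], [2,3,5], [3,5,6], [4,5,6]

giving chain groups C_0 ≅ Z^7, C_1 ≅ Z^21, C_2 ≅ Z^14.

Boundary ∂_1: C_1 → C_0 maps an edge to its endpoints' difference, ∂[p,q] = q − p.
The 7×21 boundary matrix has rank 6 and Smith normal form diag(1,1,1,1,1,1).

Boundary ∂_2: C_2 → C_1 maps a triangle to the signed sum of its edges. For instance
  ∂[0,3,6] = [3,6] − [0,6] + [0,3],
  ∂[0,4,5] = [4,5] − [0,5] + [0,4].
The resulting 21×14 matrix has rank 13, and its Smith normal form has invariant factors (1,1,1,1,1,1,1,1,1,1,1,1,1).

Computing H_k = (kernel of ∂_k) / (image of ∂_{k+1}):

  H_0: rank C_0 − rank ∂_1 = 7 − 6 = 1, and the invariant factors of ∂_1 are all 1, so H_0 ≅ Z.

H_0 ≅ Z.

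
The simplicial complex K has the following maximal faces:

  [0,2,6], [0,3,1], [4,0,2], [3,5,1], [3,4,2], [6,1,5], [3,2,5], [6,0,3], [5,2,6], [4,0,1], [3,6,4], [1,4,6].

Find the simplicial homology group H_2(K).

H_2 = 0.

We work with the vertex ordering 0 < 1 < 2 < 3 < 4 < 5 < 6. The simplices of K, each written with vertices in increasing order, are:

  0-simplices (7): [0], [1], [2], [3], [4], [5], [6]
  1-simplices (18): [0,1], [0,2], [0,3], [0,4], [0,6], [1,3], [1,4], [1,5], [1,6], [2,3], [2,4], [2,5], [2,6], [3,4], [3,5], [3,6], [4,6], [5,6]
  2-simplices (12): [0,1,3], [0,1,4], [0,2,4], [0,2,6], [0,3,6], [1,3,5], [1,4,6], [1,5,6], [2,3,4], [2,3,5], [2,5,6], [3,4,6]

so the chain groups are C_0 ≅ Z^7, C_1 ≅ Z^18, C_2 ≅ Z^12.

The boundary map ∂_1: C_1 → C_0 sends each edge [p,q] (with p < q) to q − p.
The resulting 7×18 matrix has rank 6, and its Smith normal form has invariant factors (1,1,1,1,1,1).

∂_2: C_2 → C_1 sends each 2-simplex [p,q,r] to [q,r] − [p,r] + [p,q]. For instance
  ∂[3,4,6] = [4,6] − [3,6] + [3,4],
  ∂[0,3,6] = [3,6] − [0,6] + [0,3].
As a 18×12 matrix over Z this has rank 12, with invariant factors (1,1,1,1,1,1,1,1,1,1,1,2).

Computing H_k = (kernel of ∂_k) / (image of ∂_{k+1}):

  H_2: rank ker ∂_2 − rank ∂_3 = (12 − 12) − 0 = 0, and there is no ∂_3, so H_2 ≅ 0.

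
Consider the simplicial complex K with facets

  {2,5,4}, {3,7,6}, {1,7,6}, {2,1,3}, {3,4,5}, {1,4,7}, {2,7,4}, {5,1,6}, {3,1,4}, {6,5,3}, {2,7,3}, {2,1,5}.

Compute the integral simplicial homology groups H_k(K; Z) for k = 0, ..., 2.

Order the vertices as 1 < 2 < 3 < 4 < 5 < 6 < 7. Listing each simplex with vertices in this order, K has dimension 2 with simplices:

  0-simplices (7): [1], [2], [3], [4], [5], [6], [7]
  1-simplices (18): [1,2], [1,3], [1,4], [1,5], [1,6], [1,7], [2,3], [2,4], [2,5], [2,7], [3,4], [3,5], [3,6], [3,7], [4,5], [4,7], [5,6], [6,7]
  2-simplices (12): [1,2,3], [1,2,5], [1,3,4], [1,4,7], [1,5,6], [1,6,7], [2,3,7], [2,4,5], [2,4,7], [3,4,5], [3,5,6], [3,6,7]

giving chain groups C_0 ≅ Z^7, C_1 ≅ Z^18, C_2 ≅ Z^12.

Boundary ∂_1: C_1 → C_0 maps an edge to its endpoints' difference, ∂[p,q] = q − p.
The 7×18 boundary matrix has rank 6 and Smith normal form diag(1,1,1,1,1,1).

∂_2: C_2 → C_1 sends each 2-simplex [p,q,r] to [q,r] − [p,r] + [p,q]. For instance
  ∂[1,2,5] = [2,5] − [1,5] + [1,2],
  ∂[1,4,7] = [4,7] − [1,7] + [1,4].
The 18×12 boundary matrix has rank 12 and Smith normal form diag(1,1,1,1,1,1,1,1,1,1,1,2).

Computing H_k = (kernel of ∂_k) / (image of ∂_{k+1}):

  H_0: rank C_0 − rank ∂_1 = 7 − 6 = 1, and the invariant factors of ∂_1 are all 1, so H_0 = Z.
  H_1: rank ker ∂_1 − rank ∂_2 = (18 − 6) − 12 = 0, and ∂_2 has invariant factor 2 > 1, so H_1 = Z/2.
  H_2: rank ker ∂_2 − rank ∂_3 = (12 − 12) − 0 = 0, and there is no ∂_3, so H_2 = 0.

H_0 ≅ Z,  H_1 ≅ Z/2,  H_2 = 0.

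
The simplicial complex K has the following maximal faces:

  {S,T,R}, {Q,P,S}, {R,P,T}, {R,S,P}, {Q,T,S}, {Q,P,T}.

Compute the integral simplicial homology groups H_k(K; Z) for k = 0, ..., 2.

K has 5 vertices, 9 edges, 6 triangles.
rank ∂_0 = 0, rank ∂_1 = 4 ⇒ b_0 = 5 − 0 − 4 = 1; all invariant factors of ∂_1 are 1 so no torsion. So H_0 = Z.
rank ∂_1 = 4, rank ∂_2 = 5 ⇒ b_1 = 9 − 4 − 5 = 0; all invariant factors of ∂_2 are 1 so no torsion. So H_1 = 0.
rank ∂_2 = 5, rank ∂_3 = 0 ⇒ b_2 = 6 − 5 − 0 = 1. So H_2 = Z.

H_0 ≅ Z,  H_1 = 0,  H_2 ≅ Z.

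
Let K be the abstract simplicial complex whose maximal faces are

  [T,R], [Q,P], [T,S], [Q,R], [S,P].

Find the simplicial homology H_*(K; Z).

Take the total order P < Q < R < S < T on the vertex set. Then K (dimension 1) consists of the simplices:

  0-simplices (5): P, Q, R, S, T
  1-simplices (5): PQ, PS, QR, RT, ST

Hence C_0 ≅ Z^5, C_1 ≅ Z^5.

Boundary ∂_1: C_1 → C_0 sends each edge [p,q] (with p < q) to q − p. For instance
  ∂PQ = Q − P.
As a 5×5 matrix over Z this has rank 4, with invariant factors (1,1,1,1).

Now H_k = ker ∂_k / im ∂_{k+1}, so:

  H_0: rank C_0 − rank ∂_1 = 5 − 4 = 1, and the invariant factors of ∂_1 are all 1, so H_0 ≅ Z.
  H_1: rank ker ∂_1 − rank ∂_2 = (5 − 4) − 0 = 1, and there is no ∂_2, so H_1 ≅ Z.

H_0 = Z,  H_1 = Z.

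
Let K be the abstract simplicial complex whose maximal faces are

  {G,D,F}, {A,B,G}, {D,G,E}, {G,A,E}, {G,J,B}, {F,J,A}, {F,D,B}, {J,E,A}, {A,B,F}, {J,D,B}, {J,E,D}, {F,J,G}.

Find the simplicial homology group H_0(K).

H_0 = Z.

We work with the vertex ordering A < B < D < E < F < G < J. The simplices of K, each written with vertices in increasing order, are:

  0-simplices (7): A, B, D, E, F, G, J
  1-simplices (18): AB, AE, AF, AG, AJ, BD, BF, BG, BJ, DE, DF, DG, DJ, EG, EJ, FG, FJ, GJ
  2-simplices (12): ABF, ABG, AEG, AEJ, AFJ, BDF, BDJ, BGJ, DEG, DEJ, DFG, FGJ

Hence C_0 ≅ Z^7, C_1 ≅ Z^18, C_2 ≅ Z^12.

Boundary ∂_1: C_1 → C_0 maps an edge to its endpoints' difference, ∂[p,q] = q − p.
The resulting 7×18 matrix has rank 6, and its Smith normal form has invariant factors (1,1,1,1,1,1).

Boundary ∂_2: C_2 → C_1 acts by ∂[p,q,r] = [q,r] − [p,r] + [p,q]. For instance
  ∂AEJ = EJ − AJ + AE,
  ∂ABF = BF − AF + AB.
As a 18×12 matrix over Z this has rank 12, with invariant factors (1,1,1,1,1,1,1,1,1,1,1,2).

Now H_k = ker ∂_k / im ∂_{k+1}, so:

  H_0: rank C_0 − rank ∂_1 = 7 − 6 = 1, and the invariant factors of ∂_1 are all 1, so H_0 ≅ Z.

(K is a triangulation of the real projective plane RP^2.)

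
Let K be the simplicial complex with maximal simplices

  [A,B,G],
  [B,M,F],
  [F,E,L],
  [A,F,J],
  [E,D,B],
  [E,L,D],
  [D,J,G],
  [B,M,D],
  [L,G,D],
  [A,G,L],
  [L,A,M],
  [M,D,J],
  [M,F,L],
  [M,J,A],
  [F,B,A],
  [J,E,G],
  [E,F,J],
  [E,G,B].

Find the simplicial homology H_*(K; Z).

Order the vertices as A < B < D < E < F < G < J < L < M. Listing each simplex with vertices in this order, K has dimension 2 with simplices:

  0-simplices (9): A, B, D, E, F, G, J, L, M
  1-simplices (27): AB, AF, AG, AJ, AL, AM, BD, BE, BF, BG, BM, DE, DG, DJ, DL, DM, EF, EG, EJ, EL, FJ, FL, FM, GJ, GL, JM, LM
  2-simplices (18): ABF, ABG, AFJ, AGL, AJM, ALM, BDE, BDM, BEG, BFM, DEL, DGJ, DGL, DJM, EFJ, EFL, EGJ, FLM

giving chain groups C_0 ≅ Z^9, C_1 ≅ Z^27, C_2 ≅ Z^18.

The boundary map ∂_1: C_1 → C_0 sends each edge [p,q] (with p < q) to q − p.
The resulting 9×27 matrix has rank 8, and its Smith normal form has invariant factors (1,1,1,1,1,1,1,1).

∂_2: C_2 → C_1 maps a triangle to the signed sum of its edges. For instance
  ∂ABG = BG − AG + AB,
  ∂AJM = JM − AM + AJ.
The resulting 27×18 matrix has rank 18, and its Smith normal form has invariant factors (1,1,1,1,1,1,1,1,1,1,1,1,1,1,1,1,1,2).

Computing H_k = (kernel of ∂_k) / (image of ∂_{k+1}):

  H_0: rank C_0 − rank ∂_1 = 9 − 8 = 1, and the invariant factors of ∂_1 are all 1, so H_0 = Z.
  H_1: rank ker ∂_1 − rank ∂_2 = (27 − 8) − 18 = 1, and ∂_2 has invariant factor 2 > 1, so H_1 = Z ⊕ Z/2.
  H_2: rank ker ∂_2 − rank ∂_3 = (18 − 18) − 0 = 0, and there is no ∂_3, so H_2 = 0.

As a check, the Euler characteristic is 9 − 27 + 18 = 0, which agrees with 1 − 1 + 0 = 0.

H_0 = Z,  H_1 = Z ⊕ Z/2,  H_2 = 0.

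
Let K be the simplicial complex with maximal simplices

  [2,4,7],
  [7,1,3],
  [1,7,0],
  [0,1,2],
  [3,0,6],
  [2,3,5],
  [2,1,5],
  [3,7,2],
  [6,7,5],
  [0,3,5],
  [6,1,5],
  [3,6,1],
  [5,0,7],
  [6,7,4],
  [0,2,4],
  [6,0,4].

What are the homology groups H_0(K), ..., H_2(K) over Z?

H_0 = Z,  H_1 = Z^2,  H_2 = Z.

We work with the vertex ordering 0 < 1 < 2 < 3 < 4 < 5 < 6 < 7. The simplices of K, each written with vertices in increasing order, are:

  0-simplices (8): [0], [1], [2], [3], [4], [5], [6], [7]
  1-simplices (24): (24 of them)
  2-simplices (16): [0,1,2], [0,1,7], [0,2,4], [0,3,5], [0,3,6], [0,4,6], [0,5,7], [1,2,5], [1,3,6], [1,3,7], [1,5,6], [2,3,5], [2,3,7], [2,4,7], [4,6,7], [5,6,7]

Hence C_0 ≅ Z^8, C_1 ≅ Z^24, C_2 ≅ Z^16.

∂_1: C_1 → C_0 sends each edge [p,q] (with p < q) to q − p. For instance
  ∂[3,7] = [7] − [3].
This gives a 8×24 integer matrix of rank 7; reducing to Smith normal form yields diagonal entries (1,1,1,1,1,1,1).

∂_2: C_2 → C_1 sends each 2-simplex [p,q,r] to [q,r] − [p,r] + [p,q]. For instance
  ∂[1,2,5] = [2,5] − [1,5] + [1,2],
  ∂[0,1,7] = [1,7] − [0,7] + [0,1].
As a 24×16 matrix over Z this has rank 15, with invariant factors (1,1,1,1,1,1,1,1,1,1,1,1,1,1,1).

Reading off H_k = ker ∂_k / im ∂_{k+1}:

  H_0: rank C_0 − rank ∂_1 = 8 − 7 = 1, and the invariant factors of ∂_1 are all 1, so H_0 = Z.
  H_1: rank ker ∂_1 − rank ∂_2 = (24 − 7) − 15 = 2, and the invariant factors of ∂_2 are all 1, so H_1 = Z^2.
  H_2: rank ker ∂_2 − rank ∂_3 = (16 − 15) − 0 = 1, and there is no ∂_3, so H_2 = Z.

(K is a triangulation of the torus T^2.)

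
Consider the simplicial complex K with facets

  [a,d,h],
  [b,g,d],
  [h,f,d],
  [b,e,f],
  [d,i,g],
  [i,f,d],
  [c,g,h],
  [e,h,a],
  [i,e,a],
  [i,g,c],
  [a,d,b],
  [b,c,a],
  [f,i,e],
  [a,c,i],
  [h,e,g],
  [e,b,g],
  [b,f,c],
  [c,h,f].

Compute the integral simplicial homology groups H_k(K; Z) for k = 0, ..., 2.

Fix the vertex order a < b < c < d < e < f < g < h < i and write every simplex with vertices in increasing order. Then dim K = 2 and the simplices of K are:

  0-simplices (9): a, b, c, d, e, f, g, h, i
  1-simplices (27): ab, ac, ad, ae, ah, ai, bc, bd, be, bf, bg, cf, cg, ch, ci, df, dg, dh, di, ef, eg, eh, ei, fh, fi, gh, gi
  2-simplices (18): abc, abd, aci, adh, aeh, aei, bcf, bdg, bef, beg, cfh, cgh, cgi, dfh, dfi, dgi, efi, egh

Hence C_0 ≅ Z^9, C_1 ≅ Z^27, C_2 ≅ Z^18.

∂_1: C_1 → C_0 is given by ∂[p,q] = [q] − [p]. For instance
  ∂cg = g − c.
The resulting 9×27 matrix has rank 8, and its Smith normal form has invariant factors (1,1,1,1,1,1,1,1).

Boundary ∂_2: C_2 → C_1 acts by ∂[p,q,r] = [q,r] − [p,r] + [p,q]. For instance
  ∂cgi = gi − ci + cg,
  ∂aei = ei − ai + ae.
As a 27×18 matrix over Z this has rank 17, with invariant factors (1,1,1,1,1,1,1,1,1,1,1,1,1,1,1,1,1).

Reading off H_k = ker ∂_k / im ∂_{k+1}:

  H_0: rank C_0 − rank ∂_1 = 9 − 8 = 1, and the invariant factors of ∂_1 are all 1, so H_0 = Z.
  H_1: rank ker ∂_1 − rank ∂_2 = (27 − 8) − 17 = 2, and the invariant factors of ∂_2 are all 1, so H_1 = Z^2.
  H_2: rank ker ∂_2 − rank ∂_3 = (18 − 17) − 0 = 1, and there is no ∂_3, so H_2 = Z.

H_0 = Z,  H_1 = Z^2,  H_2 = Z.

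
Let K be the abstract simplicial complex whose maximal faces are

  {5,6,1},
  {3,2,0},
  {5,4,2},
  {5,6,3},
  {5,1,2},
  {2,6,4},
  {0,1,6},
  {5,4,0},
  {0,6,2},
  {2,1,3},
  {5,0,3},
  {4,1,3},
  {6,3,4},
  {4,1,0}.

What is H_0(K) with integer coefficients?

Take the total order 0 < 1 < 2 < 3 < 4 < 5 < 6 on the vertex set. Then K (dimension 2) consists of the simplices:

  0-simplices (7): [0], [1], [2], [3], [4], [5], [6]
  1-simplices (21): [0,1], [0,2], [0,3], [0,4], [0,5], [0,6], [1,2], [1,3], [1,4], [1,5], [1,6], [2,3], [2,4], [2,5], [2,6], [3,4], [3,5], [3,6], [4,5], [4,6], [5,6]
  2-simplices (14): [0,1,4], [0,1,6], [0,2,3], [0,2,6], [0,3,5], [0,4,5], [1,2,3], [1,2,5], [1,3,4], [1,5,6], [2,4,5], [2,4,6], [3,4,6], [3,5,6]

Hence C_0 ≅ Z^7, C_1 ≅ Z^21, C_2 ≅ Z^14.

Boundary ∂_1: C_1 → C_0 maps an edge to its endpoints' difference, ∂[p,q] = q − p. For instance
  ∂[3,6] = [6] − [3].
The 7×21 boundary matrix has rank 6 and Smith normal form diag(1,1,1,1,1,1).

Boundary ∂_2: C_2 → C_1 acts by ∂[p,q,r] = [q,r] − [p,r] + [p,q]. For instance
  ∂[3,5,6] = [5,6] − [3,6] + [3,5],
  ∂[1,2,5] = [2,5] − [1,5] + [1,2].
The resulting 21×14 matrix has rank 13, and its Smith normal form has invariant factors (1,1,1,1,1,1,1,1,1,1,1,1,1).

From H_k ≅ ker(∂_k) / im(∂_{k+1}) we obtain:

  H_0: rank C_0 − rank ∂_1 = 7 − 6 = 1, and the invariant factors of ∂_1 are all 1, so H_0 ≅ Z.

(K is a triangulation of the torus T^2.)

H_0 ≅ Z.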